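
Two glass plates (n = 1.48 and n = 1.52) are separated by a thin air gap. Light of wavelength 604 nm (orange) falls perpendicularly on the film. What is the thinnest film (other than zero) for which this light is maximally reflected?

151 nm

At the upper boundary (n = 1.48 to n = 1.0) the reflected ray undergoes no phase shift.
Bottom surface (1.0 → 1.52): reflection off a higher-index medium gives a half-wave phase shift.
The two reflections differ by half a wavelength.
So the condition for constructive reflection is 2 n t = (m + ½) λ.
Minimum at m = 0: t = λ / (4 n) = 604 / (4 × 1.0) = 151 nm.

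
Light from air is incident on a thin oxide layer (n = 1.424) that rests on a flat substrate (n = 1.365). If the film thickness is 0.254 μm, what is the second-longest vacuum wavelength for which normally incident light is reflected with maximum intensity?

At the upper boundary (n = 1.0 to n = 1.424) the reflected ray undergoes a half-wave phase shift.
Ray reflecting at the bottom interface goes from n = 1.424 toward n = 1.365: no phase shift.
Net: one phase inversion between the two reflected rays.
With one net inversion, constructive interference in reflection requires 2 n t = (m + ½) λ.
λ = 2 n t / (m + ½). The second-longest wavelength is m = 1: λ = 2 × 1.424 × 254 / 1.50 = 482 nm.

482 nm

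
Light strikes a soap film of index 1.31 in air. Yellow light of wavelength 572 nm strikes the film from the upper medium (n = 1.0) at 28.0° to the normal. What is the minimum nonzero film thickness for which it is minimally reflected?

At the upper boundary (n = 1.0 to n = 1.31) the reflected ray undergoes a half-wave phase shift.
Ray reflecting at the bottom interface goes from n = 1.31 toward n = 1.0: no phase shift.
Exactly one π shift → a net half-wave offset.
So the condition for destructive reflection is 2 n t cos θ_r = m λ.
Snell's law: 1.0 sin 28.0° = 1.31 sin θ_r → sin θ_r = 0.358, cos θ_r = 0.934.
Minimum nonzero at m = 1: t = λ / (2 n cos θ_r) = 572 / (2 × 1.31 × 0.934) = 234 nm.

234 nm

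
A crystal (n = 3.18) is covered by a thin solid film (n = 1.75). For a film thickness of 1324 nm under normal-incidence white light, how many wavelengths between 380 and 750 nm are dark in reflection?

Top surface (1.0 → 1.75): reflection off a higher-index medium gives a half-wave phase shift.
At the lower boundary (n = 1.75 to n = 3.18) the reflected ray undergoes a half-wave phase shift.
The two reflections carry the same phase change, so no net offset.
So the condition for destructive reflection is 2 n t = (m + ½) λ.
λ = 2 n t / (m + ½) = 4634 / (m + ½) nm.
m=5: 843 nm (IR); m=6: 713 nm (visible); m=7: 618 nm (visible); m=8: 545 nm (visible); m=9: 488 nm (visible); m=10: 441 nm (visible); m=11: 403 nm (visible); m=12: 371 nm (UV).

6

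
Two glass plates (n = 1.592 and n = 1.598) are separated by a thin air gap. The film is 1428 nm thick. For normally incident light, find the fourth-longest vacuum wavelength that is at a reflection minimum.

714 nm

Top surface (1.592 → 1.0): reflection off a lower-index medium gives no phase shift.
Ray reflecting at the bottom interface goes from n = 1.0 toward n = 1.598: a half-wave phase shift.
Exactly one π shift → a net half-wave offset.
For weak reflection here: 2 n t = m λ.
λ = 2 n t / m. The fourth-longest wavelength is m = 4: λ = 2 × 1.0 × 1428 / 4.00 = 714 nm.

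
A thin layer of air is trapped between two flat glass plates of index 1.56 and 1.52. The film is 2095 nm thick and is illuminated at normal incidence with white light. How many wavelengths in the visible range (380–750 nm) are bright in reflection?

5

Ray reflecting at the top interface goes from n = 1.56 toward n = 1.0: no phase shift.
Bottom surface (1.0 → 1.52): reflection off a higher-index medium gives a half-wave phase shift.
The two reflections differ by half a wavelength.
So the condition for constructive reflection is 2 n t = (m + ½) λ.
λ = 2 n t / (m + ½) = 4190 / (m + ½) nm.
m=5: 762 nm (IR); m=6: 645 nm (visible); m=7: 559 nm (visible); m=8: 493 nm (visible); m=9: 441 nm (visible); m=10: 399 nm (visible); m=11: 364 nm (UV).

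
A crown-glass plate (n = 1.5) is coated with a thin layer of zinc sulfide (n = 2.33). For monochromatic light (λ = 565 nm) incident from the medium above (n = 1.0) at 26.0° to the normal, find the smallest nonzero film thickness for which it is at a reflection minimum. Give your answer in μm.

At the upper boundary (n = 1.0 to n = 2.33) the reflected ray undergoes a half-wave phase shift.
At the lower boundary (n = 2.33 to n = 1.5) the reflected ray undergoes no phase shift.
The two reflections differ by half a wavelength.
So the condition for destructive reflection is 2 n t cos θ_r = m λ.
Snell's law: 1.0 sin 26.0° = 2.33 sin θ_r → sin θ_r = 0.188, cos θ_r = 0.982.
Minimum nonzero at m = 1: t = λ / (2 n cos θ_r) = 565 / (2 × 2.33 × 0.982) = 123 nm.

0.123 μm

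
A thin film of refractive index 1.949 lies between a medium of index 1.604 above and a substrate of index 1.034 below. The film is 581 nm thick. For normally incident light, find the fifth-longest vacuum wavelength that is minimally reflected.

453 nm

Top surface (1.604 → 1.949): reflection off a higher-index medium gives a half-wave phase shift.
At the lower boundary (n = 1.949 to n = 1.034) the reflected ray undergoes no phase shift.
The two reflections differ by half a wavelength.
For dark reflection here: 2 n t = m λ.
λ = 2 n t / m. The fifth-longest wavelength is m = 5: λ = 2 × 1.949 × 581 / 5.00 = 453 nm.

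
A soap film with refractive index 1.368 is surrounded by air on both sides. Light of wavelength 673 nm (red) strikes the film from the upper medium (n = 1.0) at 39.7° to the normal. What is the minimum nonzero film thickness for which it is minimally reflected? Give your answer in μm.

0.278 μm

At the upper boundary (n = 1.0 to n = 1.368) the reflected ray undergoes a half-wave phase shift.
Ray reflecting at the bottom interface goes from n = 1.368 toward n = 1.0: no phase shift.
Exactly one π shift → a net half-wave offset.
So the condition for destructive reflection is 2 n t cos θ_r = m λ.
Snell's law: 1.0 sin 39.7° = 1.368 sin θ_r → sin θ_r = 0.467, cos θ_r = 0.884.
Minimum nonzero at m = 1: t = λ / (2 n cos θ_r) = 673 / (2 × 1.368 × 0.884) = 278 nm.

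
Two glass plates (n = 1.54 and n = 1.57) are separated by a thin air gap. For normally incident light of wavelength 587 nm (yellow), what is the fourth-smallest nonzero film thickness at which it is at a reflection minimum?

1174 nm

At the upper boundary (n = 1.54 to n = 1.0) the reflected ray undergoes no phase shift.
At the lower boundary (n = 1.0 to n = 1.57) the reflected ray undergoes a half-wave phase shift.
The two reflections differ by half a wavelength.
With one net inversion, destructive interference in reflection requires 2 n t = m λ.
The fourth-smallest nonzero thickness corresponds to m = 4: t = m λ / (2 n) = 4.00 × 587 / (2 × 1.0) = 1174 nm.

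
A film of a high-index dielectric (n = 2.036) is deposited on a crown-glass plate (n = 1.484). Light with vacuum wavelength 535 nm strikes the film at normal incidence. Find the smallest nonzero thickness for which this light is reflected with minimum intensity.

131 nm

At the upper boundary (n = 1.0 to n = 2.036) the reflected ray undergoes a half-wave phase shift.
At the lower boundary (n = 2.036 to n = 1.484) the reflected ray undergoes no phase shift.
Net: one phase inversion between the two reflected rays.
For weak reflection here: 2 n t = m λ.
The smallest nonzero thickness corresponds to m = 1: t = m λ / (2 n) = 1.00 × 535 / (2 × 2.036) = 131 nm.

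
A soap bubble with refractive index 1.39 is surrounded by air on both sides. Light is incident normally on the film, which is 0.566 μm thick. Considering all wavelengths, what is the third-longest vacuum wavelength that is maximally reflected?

At the upper boundary (n = 1.0 to n = 1.39) the reflected ray undergoes a half-wave phase shift.
At the lower boundary (n = 1.39 to n = 1.0) the reflected ray undergoes no phase shift.
The two reflections differ by half a wavelength.
So the condition for constructive reflection is 2 n t = (m + ½) λ.
λ = 2 n t / (m + ½). The third-longest wavelength is m = 2: λ = 2 × 1.39 × 566 / 2.50 = 629 nm.

629 nm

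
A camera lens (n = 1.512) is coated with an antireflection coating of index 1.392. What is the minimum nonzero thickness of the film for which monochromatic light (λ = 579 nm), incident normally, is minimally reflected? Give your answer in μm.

Ray reflecting at the top interface goes from n = 1.0 toward n = 1.392: a half-wave phase shift.
Bottom surface (1.392 → 1.512): reflection off a higher-index medium gives a half-wave phase shift.
Net: no relative phase inversion (both shifts match).
So the condition for destructive reflection is 2 n t = (m + ½) λ.
Minimum at m = 0: t = λ / (4 n) = 579 / (4 × 1.392) = 104 nm.

0.104 μm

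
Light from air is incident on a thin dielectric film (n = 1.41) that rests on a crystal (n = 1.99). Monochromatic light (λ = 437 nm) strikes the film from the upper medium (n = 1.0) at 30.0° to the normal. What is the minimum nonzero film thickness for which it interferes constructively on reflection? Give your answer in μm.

0.166 μm

Ray reflecting at the top interface goes from n = 1.0 toward n = 1.41: a half-wave phase shift.
Ray reflecting at the bottom interface goes from n = 1.41 toward n = 1.99: a half-wave phase shift.
The two reflections carry the same phase change, so no net offset.
So the condition for constructive reflection is 2 n t cos θ_r = m λ.
Snell's law: 1.0 sin 30.0° = 1.41 sin θ_r → sin θ_r = 0.355, cos θ_r = 0.935.
Minimum nonzero at m = 1: t = λ / (2 n cos θ_r) = 437 / (2 × 1.41 × 0.935) = 166 nm.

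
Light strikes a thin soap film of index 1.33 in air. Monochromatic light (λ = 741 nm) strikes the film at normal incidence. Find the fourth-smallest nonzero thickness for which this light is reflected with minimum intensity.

1114 nm

At the upper boundary (n = 1.0 to n = 1.33) the reflected ray undergoes a half-wave phase shift.
At the lower boundary (n = 1.33 to n = 1.0) the reflected ray undergoes no phase shift.
The two reflections differ by half a wavelength.
With one net inversion, destructive interference in reflection requires 2 n t = m λ.
The fourth-smallest nonzero thickness corresponds to m = 4: t = m λ / (2 n) = 4.00 × 741 / (2 × 1.33) = 1114 nm.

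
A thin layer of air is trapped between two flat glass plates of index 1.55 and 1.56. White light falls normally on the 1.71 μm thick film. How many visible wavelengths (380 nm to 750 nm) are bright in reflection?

Top surface (1.55 → 1.0): reflection off a lower-index medium gives no phase shift.
Bottom surface (1.0 → 1.56): reflection off a higher-index medium gives a half-wave phase shift.
Net: one phase inversion between the two reflected rays.
With one net inversion, constructive interference in reflection requires 2 n t = (m + ½) λ.
λ = 2 n t / (m + ½) = 3420 / (m + ½) nm.
m=4: 760 nm (IR); m=5: 622 nm (visible); m=6: 526 nm (visible); m=7: 456 nm (visible); m=8: 402 nm (visible); m=9: 360 nm (UV).

4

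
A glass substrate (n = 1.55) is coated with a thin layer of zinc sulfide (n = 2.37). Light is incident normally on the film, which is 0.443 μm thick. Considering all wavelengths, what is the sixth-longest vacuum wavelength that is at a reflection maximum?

Top surface (1.0 → 2.37): reflection off a higher-index medium gives a half-wave phase shift.
At the lower boundary (n = 2.37 to n = 1.55) the reflected ray undergoes no phase shift.
Exactly one π shift → a net half-wave offset.
So the condition for constructive reflection is 2 n t = (m + ½) λ.
λ = 2 n t / (m + ½). The sixth-longest wavelength is m = 5: λ = 2 × 2.37 × 443 / 5.50 = 382 nm.

382 nm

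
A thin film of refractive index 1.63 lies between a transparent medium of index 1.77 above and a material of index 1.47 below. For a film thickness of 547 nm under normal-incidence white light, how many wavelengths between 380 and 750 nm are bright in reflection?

Top surface (1.77 → 1.63): reflection off a lower-index medium gives no phase shift.
At the lower boundary (n = 1.63 to n = 1.47) the reflected ray undergoes no phase shift.
Zero or two π shifts → no net half-wave offset.
With no net inversion, constructive interference in reflection requires 2 n t = m λ.
λ = 2 n t / m = 1783 / m nm.
m=2: 892 nm (IR); m=3: 594 nm (visible); m=4: 446 nm (visible); m=5: 357 nm (UV).

2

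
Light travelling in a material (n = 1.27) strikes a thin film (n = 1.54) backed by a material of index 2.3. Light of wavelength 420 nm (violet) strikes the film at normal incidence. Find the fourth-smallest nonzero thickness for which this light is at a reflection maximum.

545 nm

Top surface (1.27 → 1.54): reflection off a higher-index medium gives a half-wave phase shift.
At the lower boundary (n = 1.54 to n = 2.3) the reflected ray undergoes a half-wave phase shift.
The two reflections carry the same phase change, so no net offset.
So the condition for constructive reflection is 2 n t = m λ.
The fourth-smallest nonzero thickness corresponds to m = 4: t = m λ / (2 n) = 4.00 × 420 / (2 × 1.54) = 545 nm.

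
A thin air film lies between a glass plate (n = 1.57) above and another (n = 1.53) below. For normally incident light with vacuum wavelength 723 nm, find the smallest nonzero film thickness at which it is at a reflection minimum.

362 nm

Ray reflecting at the top interface goes from n = 1.57 toward n = 1.0: no phase shift.
At the lower boundary (n = 1.0 to n = 1.53) the reflected ray undergoes a half-wave phase shift.
The two reflections differ by half a wavelength.
So the condition for destructive reflection is 2 n t = m λ.
Minimum nonzero at m = 1: t = λ / (2 n) = 723 / (2 × 1.0) = 362 nm.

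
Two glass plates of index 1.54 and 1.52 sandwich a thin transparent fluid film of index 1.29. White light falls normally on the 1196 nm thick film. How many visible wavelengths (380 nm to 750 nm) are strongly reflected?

4

Ray reflecting at the top interface goes from n = 1.54 toward n = 1.29: no phase shift.
At the lower boundary (n = 1.29 to n = 1.52) the reflected ray undergoes a half-wave phase shift.
Net: one phase inversion between the two reflected rays.
With one net inversion, constructive interference in reflection requires 2 n t = (m + ½) λ.
λ = 2 n t / (m + ½) = 3086 / (m + ½) nm.
m=3: 882 nm (IR); m=4: 686 nm (visible); m=5: 561 nm (visible); m=6: 475 nm (visible); m=7: 411 nm (visible); m=8: 363 nm (UV).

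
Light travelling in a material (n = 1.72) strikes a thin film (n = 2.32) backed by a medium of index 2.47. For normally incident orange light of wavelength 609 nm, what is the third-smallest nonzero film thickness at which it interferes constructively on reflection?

Top surface (1.72 → 2.32): reflection off a higher-index medium gives a half-wave phase shift.
Bottom surface (2.32 → 2.47): reflection off a higher-index medium gives a half-wave phase shift.
Net: no relative phase inversion (both shifts match).
So the condition for constructive reflection is 2 n t = m λ.
The third-smallest nonzero thickness corresponds to m = 3: t = m λ / (2 n) = 3.00 × 609 / (2 × 2.32) = 394 nm.

394 nm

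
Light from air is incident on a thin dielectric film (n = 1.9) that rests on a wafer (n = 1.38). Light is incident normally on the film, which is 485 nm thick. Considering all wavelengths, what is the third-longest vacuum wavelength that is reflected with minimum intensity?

614 nm

At the upper boundary (n = 1.0 to n = 1.9) the reflected ray undergoes a half-wave phase shift.
Ray reflecting at the bottom interface goes from n = 1.9 toward n = 1.38: no phase shift.
Net: one phase inversion between the two reflected rays.
With one net inversion, destructive interference in reflection requires 2 n t = m λ.
λ = 2 n t / m. The third-longest wavelength is m = 3: λ = 2 × 1.9 × 485 / 3.00 = 614 nm.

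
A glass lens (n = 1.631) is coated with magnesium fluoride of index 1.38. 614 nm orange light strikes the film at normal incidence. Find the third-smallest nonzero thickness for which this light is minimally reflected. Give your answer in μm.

0.556 μm

Top surface (1.0 → 1.38): reflection off a higher-index medium gives a half-wave phase shift.
At the lower boundary (n = 1.38 to n = 1.631) the reflected ray undergoes a half-wave phase shift.
Zero or two π shifts → no net half-wave offset.
So the condition for destructive reflection is 2 n t = (m + ½) λ.
The third-smallest nonzero thickness corresponds to m = 2: t = (m + ½) λ / (2 n) = 2.50 × 614 / (2 × 1.38) = 556 nm.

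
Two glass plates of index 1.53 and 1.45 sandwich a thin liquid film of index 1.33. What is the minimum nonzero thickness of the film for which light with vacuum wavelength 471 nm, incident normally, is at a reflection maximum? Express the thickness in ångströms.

885 Å

Top surface (1.53 → 1.33): reflection off a lower-index medium gives no phase shift.
Bottom surface (1.33 → 1.45): reflection off a higher-index medium gives a half-wave phase shift.
Net: one phase inversion between the two reflected rays.
With one net inversion, constructive interference in reflection requires 2 n t = (m + ½) λ.
Minimum at m = 0: t = λ / (4 n) = 471 / (4 × 1.33) = 88.5 nm.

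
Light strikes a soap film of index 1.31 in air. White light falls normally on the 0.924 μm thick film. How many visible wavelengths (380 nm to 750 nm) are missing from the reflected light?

Ray reflecting at the top interface goes from n = 1.0 toward n = 1.31: a half-wave phase shift.
At the lower boundary (n = 1.31 to n = 1.0) the reflected ray undergoes no phase shift.
The two reflections differ by half a wavelength.
With one net inversion, destructive interference in reflection requires 2 n t = m λ.
λ = 2 n t / m = 2421 / m nm.
m=3: 807 nm (IR); m=4: 605 nm (visible); m=5: 484 nm (visible); m=6: 403 nm (visible); m=7: 346 nm (UV).

3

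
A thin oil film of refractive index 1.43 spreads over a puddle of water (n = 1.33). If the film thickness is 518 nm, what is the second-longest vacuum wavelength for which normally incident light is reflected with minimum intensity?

741 nm

At the upper boundary (n = 1.0 to n = 1.43) the reflected ray undergoes a half-wave phase shift.
Ray reflecting at the bottom interface goes from n = 1.43 toward n = 1.33: no phase shift.
Net: one phase inversion between the two reflected rays.
So the condition for destructive reflection is 2 n t = m λ.
λ = 2 n t / m. The second-longest wavelength is m = 2: λ = 2 × 1.43 × 518 / 2.00 = 741 nm.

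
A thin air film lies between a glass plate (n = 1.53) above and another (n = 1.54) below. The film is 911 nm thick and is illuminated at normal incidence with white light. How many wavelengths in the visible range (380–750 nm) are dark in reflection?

2

Ray reflecting at the top interface goes from n = 1.53 toward n = 1.0: no phase shift.
At the lower boundary (n = 1.0 to n = 1.54) the reflected ray undergoes a half-wave phase shift.
Net: one phase inversion between the two reflected rays.
So the condition for destructive reflection is 2 n t = m λ.
λ = 2 n t / m = 1822 / m nm.
m=2: 911 nm (IR); m=3: 607 nm (visible); m=4: 456 nm (visible); m=5: 364 nm (UV).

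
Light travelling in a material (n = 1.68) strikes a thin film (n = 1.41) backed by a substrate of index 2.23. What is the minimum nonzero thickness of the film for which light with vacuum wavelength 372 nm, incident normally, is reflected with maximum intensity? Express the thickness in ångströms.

Top surface (1.68 → 1.41): reflection off a lower-index medium gives no phase shift.
At the lower boundary (n = 1.41 to n = 2.23) the reflected ray undergoes a half-wave phase shift.
Net: one phase inversion between the two reflected rays.
For maximum reflection here: 2 n t = (m + ½) λ.
Minimum at m = 0: t = λ / (4 n) = 372 / (4 × 1.41) = 66.0 nm.

660 Å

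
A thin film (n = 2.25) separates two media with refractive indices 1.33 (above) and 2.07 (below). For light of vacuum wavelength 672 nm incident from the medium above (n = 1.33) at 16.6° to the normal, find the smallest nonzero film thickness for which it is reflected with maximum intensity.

75.8 nm

Ray reflecting at the top interface goes from n = 1.33 toward n = 2.25: a half-wave phase shift.
Ray reflecting at the bottom interface goes from n = 2.25 toward n = 2.07: no phase shift.
Exactly one π shift → a net half-wave offset.
For bright reflection here: 2 n t cos θ_r = (m + ½) λ.
Snell's law: 1.33 sin 16.6° = 2.25 sin θ_r → sin θ_r = 0.169, cos θ_r = 0.986.
Minimum at m = 0: t = λ / (4 n cos θ_r) = 672 / (4 × 2.25 × 0.986) = 75.8 nm.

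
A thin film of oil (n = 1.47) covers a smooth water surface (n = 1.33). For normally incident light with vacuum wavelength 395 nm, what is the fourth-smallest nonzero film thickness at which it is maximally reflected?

At the upper boundary (n = 1.0 to n = 1.47) the reflected ray undergoes a half-wave phase shift.
At the lower boundary (n = 1.47 to n = 1.33) the reflected ray undergoes no phase shift.
Exactly one π shift → a net half-wave offset.
With one net inversion, constructive interference in reflection requires 2 n t = (m + ½) λ.
The fourth-smallest nonzero thickness corresponds to m = 3: t = (m + ½) λ / (2 n) = 3.50 × 395 / (2 × 1.47) = 470 nm.

470 nm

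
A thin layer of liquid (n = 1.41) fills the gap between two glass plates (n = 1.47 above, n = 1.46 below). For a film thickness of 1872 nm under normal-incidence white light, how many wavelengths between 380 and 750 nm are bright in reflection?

At the upper boundary (n = 1.47 to n = 1.41) the reflected ray undergoes no phase shift.
Ray reflecting at the bottom interface goes from n = 1.41 toward n = 1.46: a half-wave phase shift.
The two reflections differ by half a wavelength.
For bright reflection here: 2 n t = (m + ½) λ.
λ = 2 n t / (m + ½) = 5279 / (m + ½) nm.
m=6: 812 nm (IR); m=7: 704 nm (visible); m=8: 621 nm (visible); m=9: 556 nm (visible); m=10: 503 nm (visible); m=11: 459 nm (visible); m=12: 422 nm (visible); m=13: 391 nm (visible); m=14: 364 nm (UV).

7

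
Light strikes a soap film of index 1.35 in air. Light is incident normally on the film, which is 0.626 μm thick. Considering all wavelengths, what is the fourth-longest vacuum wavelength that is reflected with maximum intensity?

483 nm

Ray reflecting at the top interface goes from n = 1.0 toward n = 1.35: a half-wave phase shift.
At the lower boundary (n = 1.35 to n = 1.0) the reflected ray undergoes no phase shift.
The two reflections differ by half a wavelength.
For bright reflection here: 2 n t = (m + ½) λ.
λ = 2 n t / (m + ½). The fourth-longest wavelength is m = 3: λ = 2 × 1.35 × 626 / 3.50 = 483 nm.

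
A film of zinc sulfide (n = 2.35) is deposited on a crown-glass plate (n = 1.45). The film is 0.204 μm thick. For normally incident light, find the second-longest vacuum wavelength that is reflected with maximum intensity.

Ray reflecting at the top interface goes from n = 1.0 toward n = 2.35: a half-wave phase shift.
At the lower boundary (n = 2.35 to n = 1.45) the reflected ray undergoes no phase shift.
The two reflections differ by half a wavelength.
So the condition for constructive reflection is 2 n t = (m + ½) λ.
λ = 2 n t / (m + ½). The second-longest wavelength is m = 1: λ = 2 × 2.35 × 204 / 1.50 = 639 nm.

639 nm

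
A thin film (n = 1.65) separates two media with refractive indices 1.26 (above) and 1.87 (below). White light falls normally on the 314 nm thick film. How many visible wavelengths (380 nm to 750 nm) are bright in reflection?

Top surface (1.26 → 1.65): reflection off a higher-index medium gives a half-wave phase shift.
Bottom surface (1.65 → 1.87): reflection off a higher-index medium gives a half-wave phase shift.
Zero or two π shifts → no net half-wave offset.
For bright reflection here: 2 n t = m λ.
λ = 2 n t / m = 1036 / m nm.
m=1: 1036 nm (IR); m=2: 518 nm (visible); m=3: 345 nm (UV).

1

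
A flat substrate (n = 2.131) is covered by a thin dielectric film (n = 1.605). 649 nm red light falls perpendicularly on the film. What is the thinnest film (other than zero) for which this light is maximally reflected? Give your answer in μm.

At the upper boundary (n = 1.0 to n = 1.605) the reflected ray undergoes a half-wave phase shift.
Ray reflecting at the bottom interface goes from n = 1.605 toward n = 2.131: a half-wave phase shift.
The two reflections carry the same phase change, so no net offset.
So the condition for constructive reflection is 2 n t = m λ.
Minimum nonzero at m = 1: t = λ / (2 n) = 649 / (2 × 1.605) = 202 nm.

0.202 μm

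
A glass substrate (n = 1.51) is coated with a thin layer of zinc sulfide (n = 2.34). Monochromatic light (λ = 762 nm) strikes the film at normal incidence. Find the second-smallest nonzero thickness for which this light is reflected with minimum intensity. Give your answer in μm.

Top surface (1.0 → 2.34): reflection off a higher-index medium gives a half-wave phase shift.
At the lower boundary (n = 2.34 to n = 1.51) the reflected ray undergoes no phase shift.
The two reflections differ by half a wavelength.
For minimum reflection here: 2 n t = m λ.
The second-smallest nonzero thickness corresponds to m = 2: t = m λ / (2 n) = 2.00 × 762 / (2 × 2.34) = 326 nm.

0.326 μm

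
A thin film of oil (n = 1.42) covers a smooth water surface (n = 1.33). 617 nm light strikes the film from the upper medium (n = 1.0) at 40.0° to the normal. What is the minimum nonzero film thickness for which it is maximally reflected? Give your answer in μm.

0.122 μm

Ray reflecting at the top interface goes from n = 1.0 toward n = 1.42: a half-wave phase shift.
Ray reflecting at the bottom interface goes from n = 1.42 toward n = 1.33: no phase shift.
Exactly one π shift → a net half-wave offset.
So the condition for constructive reflection is 2 n t cos θ_r = (m + ½) λ.
Snell's law: 1.0 sin 40.0° = 1.42 sin θ_r → sin θ_r = 0.453, cos θ_r = 0.892.
Minimum at m = 0: t = λ / (4 n cos θ_r) = 617 / (4 × 1.42 × 0.892) = 122 nm.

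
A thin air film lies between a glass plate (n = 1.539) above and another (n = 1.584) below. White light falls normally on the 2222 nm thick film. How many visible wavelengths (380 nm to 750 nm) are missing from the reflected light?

6

At the upper boundary (n = 1.539 to n = 1.0) the reflected ray undergoes no phase shift.
Ray reflecting at the bottom interface goes from n = 1.0 toward n = 1.584: a half-wave phase shift.
Exactly one π shift → a net half-wave offset.
With one net inversion, destructive interference in reflection requires 2 n t = m λ.
λ = 2 n t / m = 4444 / m nm.
m=5: 889 nm (IR); m=6: 741 nm (visible); m=7: 635 nm (visible); m=8: 556 nm (visible); m=9: 494 nm (visible); m=10: 444 nm (visible); m=11: 404 nm (visible); m=12: 370 nm (UV).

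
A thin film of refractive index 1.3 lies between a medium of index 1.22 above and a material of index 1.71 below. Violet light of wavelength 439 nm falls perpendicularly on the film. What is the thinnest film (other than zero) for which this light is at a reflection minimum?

At the upper boundary (n = 1.22 to n = 1.3) the reflected ray undergoes a half-wave phase shift.
Ray reflecting at the bottom interface goes from n = 1.3 toward n = 1.71: a half-wave phase shift.
Zero or two π shifts → no net half-wave offset.
With no net inversion, destructive interference in reflection requires 2 n t = (m + ½) λ.
Minimum at m = 0: t = λ / (4 n) = 439 / (4 × 1.3) = 84.4 nm.

84.4 nm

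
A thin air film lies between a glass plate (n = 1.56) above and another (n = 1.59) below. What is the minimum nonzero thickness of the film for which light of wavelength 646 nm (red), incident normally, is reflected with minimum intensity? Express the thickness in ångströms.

3230 Å

At the upper boundary (n = 1.56 to n = 1.0) the reflected ray undergoes no phase shift.
Ray reflecting at the bottom interface goes from n = 1.0 toward n = 1.59: a half-wave phase shift.
Exactly one π shift → a net half-wave offset.
So the condition for destructive reflection is 2 n t = m λ.
Minimum nonzero at m = 1: t = λ / (2 n) = 646 / (2 × 1.0) = 323 nm.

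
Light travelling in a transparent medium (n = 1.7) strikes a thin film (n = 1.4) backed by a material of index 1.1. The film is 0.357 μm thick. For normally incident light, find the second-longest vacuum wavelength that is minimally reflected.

666 nm

Ray reflecting at the top interface goes from n = 1.7 toward n = 1.4: no phase shift.
At the lower boundary (n = 1.4 to n = 1.1) the reflected ray undergoes no phase shift.
Zero or two π shifts → no net half-wave offset.
For weak reflection here: 2 n t = (m + ½) λ.
λ = 2 n t / (m + ½). The second-longest wavelength is m = 1: λ = 2 × 1.4 × 357 / 1.50 = 666 nm.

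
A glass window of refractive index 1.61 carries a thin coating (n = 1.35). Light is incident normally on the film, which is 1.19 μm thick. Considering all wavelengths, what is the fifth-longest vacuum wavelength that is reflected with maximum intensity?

643 nm

At the upper boundary (n = 1.0 to n = 1.35) the reflected ray undergoes a half-wave phase shift.
Ray reflecting at the bottom interface goes from n = 1.35 toward n = 1.61: a half-wave phase shift.
Net: no relative phase inversion (both shifts match).
For strong reflection here: 2 n t = m λ.
λ = 2 n t / m. The fifth-longest wavelength is m = 5: λ = 2 × 1.35 × 1190 / 5.00 = 643 nm.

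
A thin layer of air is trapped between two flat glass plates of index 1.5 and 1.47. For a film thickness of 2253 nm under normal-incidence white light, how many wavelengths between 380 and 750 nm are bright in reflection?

Top surface (1.5 → 1.0): reflection off a lower-index medium gives no phase shift.
Bottom surface (1.0 → 1.47): reflection off a higher-index medium gives a half-wave phase shift.
Net: one phase inversion between the two reflected rays.
With one net inversion, constructive interference in reflection requires 2 n t = (m + ½) λ.
λ = 2 n t / (m + ½) = 4506 / (m + ½) nm.
m=5: 819 nm (IR); m=6: 693 nm (visible); m=7: 601 nm (visible); m=8: 530 nm (visible); m=9: 474 nm (visible); m=10: 429 nm (visible); m=11: 392 nm (visible); m=12: 360 nm (UV).

6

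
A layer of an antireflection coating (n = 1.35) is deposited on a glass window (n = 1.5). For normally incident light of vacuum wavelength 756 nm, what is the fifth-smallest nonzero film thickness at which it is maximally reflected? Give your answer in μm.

1.40 μm

Ray reflecting at the top interface goes from n = 1.0 toward n = 1.35: a half-wave phase shift.
At the lower boundary (n = 1.35 to n = 1.5) the reflected ray undergoes a half-wave phase shift.
Net: no relative phase inversion (both shifts match).
With no net inversion, constructive interference in reflection requires 2 n t = m λ.
The fifth-smallest nonzero thickness corresponds to m = 5: t = m λ / (2 n) = 5.00 × 756 / (2 × 1.35) = 1400 nm.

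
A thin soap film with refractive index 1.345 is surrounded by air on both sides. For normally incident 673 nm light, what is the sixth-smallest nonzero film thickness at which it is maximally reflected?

At the upper boundary (n = 1.0 to n = 1.345) the reflected ray undergoes a half-wave phase shift.
At the lower boundary (n = 1.345 to n = 1.0) the reflected ray undergoes no phase shift.
Net: one phase inversion between the two reflected rays.
So the condition for constructive reflection is 2 n t = (m + ½) λ.
The sixth-smallest nonzero thickness corresponds to m = 5: t = (m + ½) λ / (2 n) = 5.50 × 673 / (2 × 1.345) = 1376 nm.

1376 nm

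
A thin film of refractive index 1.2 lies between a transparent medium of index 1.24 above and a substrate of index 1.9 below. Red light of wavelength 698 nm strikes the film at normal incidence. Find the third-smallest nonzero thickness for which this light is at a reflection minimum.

Ray reflecting at the top interface goes from n = 1.24 toward n = 1.2: no phase shift.
Ray reflecting at the bottom interface goes from n = 1.2 toward n = 1.9: a half-wave phase shift.
Net: one phase inversion between the two reflected rays.
For minimum reflection here: 2 n t = m λ.
The third-smallest nonzero thickness corresponds to m = 3: t = m λ / (2 n) = 3.00 × 698 / (2 × 1.2) = 873 nm.

873 nm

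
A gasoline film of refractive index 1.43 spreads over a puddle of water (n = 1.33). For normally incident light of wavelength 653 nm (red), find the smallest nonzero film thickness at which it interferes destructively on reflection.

228 nm

Ray reflecting at the top interface goes from n = 1.0 toward n = 1.43: a half-wave phase shift.
Bottom surface (1.43 → 1.33): reflection off a lower-index medium gives no phase shift.
Exactly one π shift → a net half-wave offset.
For dark reflection here: 2 n t = m λ.
Minimum nonzero at m = 1: t = λ / (2 n) = 653 / (2 × 1.43) = 228 nm.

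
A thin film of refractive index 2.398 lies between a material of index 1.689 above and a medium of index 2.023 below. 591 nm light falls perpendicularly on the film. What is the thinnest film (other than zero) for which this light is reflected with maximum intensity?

61.6 nm

Top surface (1.689 → 2.398): reflection off a higher-index medium gives a half-wave phase shift.
Bottom surface (2.398 → 2.023): reflection off a lower-index medium gives no phase shift.
The two reflections differ by half a wavelength.
So the condition for constructive reflection is 2 n t = (m + ½) λ.
Minimum at m = 0: t = λ / (4 n) = 591 / (4 × 2.398) = 61.6 nm.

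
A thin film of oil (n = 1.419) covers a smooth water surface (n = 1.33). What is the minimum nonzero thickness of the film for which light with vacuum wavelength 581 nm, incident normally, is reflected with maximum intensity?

Ray reflecting at the top interface goes from n = 1.0 toward n = 1.419: a half-wave phase shift.
Bottom surface (1.419 → 1.33): reflection off a lower-index medium gives no phase shift.
Exactly one π shift → a net half-wave offset.
For maximum reflection here: 2 n t = (m + ½) λ.
Minimum at m = 0: t = λ / (4 n) = 581 / (4 × 1.419) = 102 nm.

102 nm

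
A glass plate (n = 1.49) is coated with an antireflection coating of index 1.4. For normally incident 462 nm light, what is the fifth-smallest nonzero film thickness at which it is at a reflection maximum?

At the upper boundary (n = 1.0 to n = 1.4) the reflected ray undergoes a half-wave phase shift.
Ray reflecting at the bottom interface goes from n = 1.4 toward n = 1.49: a half-wave phase shift.
Zero or two π shifts → no net half-wave offset.
For maximum reflection here: 2 n t = m λ.
The fifth-smallest nonzero thickness corresponds to m = 5: t = m λ / (2 n) = 5.00 × 462 / (2 × 1.4) = 825 nm.

825 nm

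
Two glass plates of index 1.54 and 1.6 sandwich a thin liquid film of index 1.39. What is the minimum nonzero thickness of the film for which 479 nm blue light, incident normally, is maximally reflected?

86.2 nm

Ray reflecting at the top interface goes from n = 1.54 toward n = 1.39: no phase shift.
Bottom surface (1.39 → 1.6): reflection off a higher-index medium gives a half-wave phase shift.
The two reflections differ by half a wavelength.
With one net inversion, constructive interference in reflection requires 2 n t = (m + ½) λ.
Minimum at m = 0: t = λ / (4 n) = 479 / (4 × 1.39) = 86.2 nm.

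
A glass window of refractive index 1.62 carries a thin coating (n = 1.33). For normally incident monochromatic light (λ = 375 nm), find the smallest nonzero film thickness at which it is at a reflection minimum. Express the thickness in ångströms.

705 Å

At the upper boundary (n = 1.0 to n = 1.33) the reflected ray undergoes a half-wave phase shift.
At the lower boundary (n = 1.33 to n = 1.62) the reflected ray undergoes a half-wave phase shift.
Net: no relative phase inversion (both shifts match).
So the condition for destructive reflection is 2 n t = (m + ½) λ.
Minimum at m = 0: t = λ / (4 n) = 375 / (4 × 1.33) = 70.5 nm.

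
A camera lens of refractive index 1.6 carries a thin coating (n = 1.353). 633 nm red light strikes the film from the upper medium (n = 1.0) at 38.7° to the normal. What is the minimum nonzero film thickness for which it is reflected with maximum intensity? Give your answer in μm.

Ray reflecting at the top interface goes from n = 1.0 toward n = 1.353: a half-wave phase shift.
Bottom surface (1.353 → 1.6): reflection off a higher-index medium gives a half-wave phase shift.
The two reflections carry the same phase change, so no net offset.
So the condition for constructive reflection is 2 n t cos θ_r = m λ.
Snell's law: 1.0 sin 38.7° = 1.353 sin θ_r → sin θ_r = 0.462, cos θ_r = 0.887.
Minimum nonzero at m = 1: t = λ / (2 n cos θ_r) = 633 / (2 × 1.353 × 0.887) = 264 nm.

0.264 μm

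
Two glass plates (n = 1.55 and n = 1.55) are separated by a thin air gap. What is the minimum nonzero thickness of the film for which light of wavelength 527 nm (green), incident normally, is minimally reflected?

Ray reflecting at the top interface goes from n = 1.55 toward n = 1.0: no phase shift.
At the lower boundary (n = 1.0 to n = 1.55) the reflected ray undergoes a half-wave phase shift.
The two reflections differ by half a wavelength.
For weak reflection here: 2 n t = m λ.
Minimum nonzero at m = 1: t = λ / (2 n) = 527 / (2 × 1.0) = 264 nm.

264 nm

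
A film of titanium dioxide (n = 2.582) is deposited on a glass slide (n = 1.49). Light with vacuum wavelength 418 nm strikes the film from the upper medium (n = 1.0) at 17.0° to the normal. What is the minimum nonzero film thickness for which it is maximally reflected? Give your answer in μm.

0.0407 μm

Top surface (1.0 → 2.582): reflection off a higher-index medium gives a half-wave phase shift.
Ray reflecting at the bottom interface goes from n = 2.582 toward n = 1.49: no phase shift.
Net: one phase inversion between the two reflected rays.
So the condition for constructive reflection is 2 n t cos θ_r = (m + ½) λ.
Snell's law: 1.0 sin 17.0° = 2.582 sin θ_r → sin θ_r = 0.113, cos θ_r = 0.994.
Minimum at m = 0: t = λ / (4 n cos θ_r) = 418 / (4 × 2.582 × 0.994) = 40.7 nm.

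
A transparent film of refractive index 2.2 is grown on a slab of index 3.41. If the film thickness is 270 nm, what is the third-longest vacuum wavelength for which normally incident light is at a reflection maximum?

At the upper boundary (n = 1.0 to n = 2.2) the reflected ray undergoes a half-wave phase shift.
Ray reflecting at the bottom interface goes from n = 2.2 toward n = 3.41: a half-wave phase shift.
Net: no relative phase inversion (both shifts match).
With no net inversion, constructive interference in reflection requires 2 n t = m λ.
λ = 2 n t / m. The third-longest wavelength is m = 3: λ = 2 × 2.2 × 270 / 3.00 = 396 nm.

396 nm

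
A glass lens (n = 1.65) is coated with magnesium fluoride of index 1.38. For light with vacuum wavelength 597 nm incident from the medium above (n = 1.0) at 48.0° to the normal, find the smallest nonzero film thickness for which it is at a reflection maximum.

257 nm

At the upper boundary (n = 1.0 to n = 1.38) the reflected ray undergoes a half-wave phase shift.
At the lower boundary (n = 1.38 to n = 1.65) the reflected ray undergoes a half-wave phase shift.
The two reflections carry the same phase change, so no net offset.
So the condition for constructive reflection is 2 n t cos θ_r = m λ.
Snell's law: 1.0 sin 48.0° = 1.38 sin θ_r → sin θ_r = 0.539, cos θ_r = 0.843.
Minimum nonzero at m = 1: t = λ / (2 n cos θ_r) = 597 / (2 × 1.38 × 0.843) = 257 nm.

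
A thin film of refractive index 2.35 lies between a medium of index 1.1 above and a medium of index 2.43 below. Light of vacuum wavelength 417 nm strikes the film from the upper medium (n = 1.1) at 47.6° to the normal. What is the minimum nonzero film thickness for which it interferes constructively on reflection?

Ray reflecting at the top interface goes from n = 1.1 toward n = 2.35: a half-wave phase shift.
At the lower boundary (n = 2.35 to n = 2.43) the reflected ray undergoes a half-wave phase shift.
Zero or two π shifts → no net half-wave offset.
So the condition for constructive reflection is 2 n t cos θ_r = m λ.
Snell's law: 1.1 sin 47.6° = 2.35 sin θ_r → sin θ_r = 0.346, cos θ_r = 0.938.
Minimum nonzero at m = 1: t = λ / (2 n cos θ_r) = 417 / (2 × 2.35 × 0.938) = 94.6 nm.

94.6 nm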